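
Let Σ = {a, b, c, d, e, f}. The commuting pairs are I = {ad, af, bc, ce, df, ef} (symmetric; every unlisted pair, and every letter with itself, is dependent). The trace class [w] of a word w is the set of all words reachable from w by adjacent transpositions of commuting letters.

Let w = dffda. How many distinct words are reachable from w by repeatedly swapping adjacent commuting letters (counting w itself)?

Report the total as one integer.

30

#0=d has no predecessor
#1=f has no predecessor
#2=f depends on [1:f]
#3=d depends on [0:d]
#4=a has no predecessor
sources: [0:d, 1:f, 4:a]
N(rest) = Σ N(rest − s) over sources s of rest; N(one piece) = 1:
  size 1 → [2]=1  [3]=1  [4]=1
  size 2 → [0,3]=1  [1,2]=1  [2,3]=2  [2,4]=2  [3,4]=2
  size 3 → [0,2,3]=3  [0,3,4]=3  [1,2,3]=3  [1,2,4]=3  [2,3,4]=6
  first=0(d) contributes 12
  first=1(f) contributes 12
  first=4(a) contributes 6
|[w]| = 30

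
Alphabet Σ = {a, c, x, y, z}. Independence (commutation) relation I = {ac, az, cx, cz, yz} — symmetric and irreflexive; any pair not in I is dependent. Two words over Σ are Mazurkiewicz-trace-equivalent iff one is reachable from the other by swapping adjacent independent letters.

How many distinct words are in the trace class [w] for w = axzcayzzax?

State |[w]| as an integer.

drop 0:a onto floor
drop 1:x onto {0:a}
drop 2:z onto {1:x}
drop 3:c onto floor
drop 4:a onto {1:x}
drop 5:y onto {3:c, 4:a}
drop 6:z onto {2:z}
drop 7:z onto {6:z}
drop 8:a onto {5:y}
drop 9:x onto {7:z, 8:a}
ground layer = {0:a, 3:c}
drop-orders for the pieces not yet dropped (sum over which currently-grounded one goes next):
  1 to go: {9} 1
  2 to go: {7,9} 1  {8,9} 1
  3 to go: {5,8,9} 1  {6,7,9} 1  {7,8,9} 2
  4 to go: {2,6,7,9} 1  {3,5,8,9} 1  {4,5,8,9} 1  {5,7,8,9} 3  {6,7,8,9} 3
  5 to go: {2,6,7,8,9} 4  {3,4,5,8,9} 2  {3,5,7,8,9} 4  {4,5,7,8,9} 4  {5,6,7,8,9} 6
  6 to go: {2,5,6,7,8,9} 10  {3,4,5,7,8,9} 10  {3,5,6,7,8,9} 10  {4,5,6,7,8,9} 10
  7 to go: {2,3,5,6,7,8,9} 20  {2,4,5,6,7,8,9} 20  {3,4,5,6,7,8,9} 30
  8 to go: {1,2,4,5,6,7,8,9} 20  {2,3,4,5,6,7,8,9} 70
  if 0:a drops first: 90 orders
  if 3:c drops first: 20 orders
heap linearizations: 110

110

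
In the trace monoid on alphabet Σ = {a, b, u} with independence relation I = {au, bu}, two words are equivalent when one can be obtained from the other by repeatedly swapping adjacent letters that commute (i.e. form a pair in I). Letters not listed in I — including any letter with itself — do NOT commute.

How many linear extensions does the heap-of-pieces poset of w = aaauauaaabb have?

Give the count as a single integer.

55

piece 0:a — minimal
piece 1:a rests on {0:a}
piece 2:a rests on {1:a}
piece 3:u — minimal
piece 4:a rests on {2:a}
piece 5:u rests on {3:u}
piece 6:a rests on {4:a}
piece 7:a rests on {6:a}
piece 8:a rests on {7:a}
piece 9:b rests on {8:a}
piece 10:b rests on {9:b}
minimal pieces: {0:a, 3:u}
ways to finish when only these pieces remain (= sum over removing one remaining piece with nothing left below it):
  1 left: {5}→1  {10}→1
  2 left: {3,5}→1  {5,10}→2  {9,10}→1
  3 left: {3,5,10}→3  {5,9,10}→3  {8,9,10}→1
  4 left: {3,5,9,10}→6  {5,8,9,10}→4  {7,8,9,10}→1
  5 left: {3,5,8,9,10}→10  {5,7,8,9,10}→5  {6,7,8,9,10}→1
  6 left: {3,5,7,8,9,10}→15  {4,6,7,8,9,10}→1  {5,6,7,8,9,10}→6
  7 left: {2,4,6,7,8,9,10}→1  {3,5,6,7,8,9,10}→21  {4,5,6,7,8,9,10}→7
  8 left: {1,2,4,6,7,8,9,10}→1  {2,4,5,6,7,8,9,10}→8  {3,4,5,6,7,8,9,10}→28
  9 left: {0,1,2,4,6,7,8,9,10}→1  {1,2,4,5,6,7,8,9,10}→9  {2,3,4,5,6,7,8,9,10}→36
  placing 0:a first → 45 extensions
  placing 3:u first → 10 extensions
total linear extensions = 55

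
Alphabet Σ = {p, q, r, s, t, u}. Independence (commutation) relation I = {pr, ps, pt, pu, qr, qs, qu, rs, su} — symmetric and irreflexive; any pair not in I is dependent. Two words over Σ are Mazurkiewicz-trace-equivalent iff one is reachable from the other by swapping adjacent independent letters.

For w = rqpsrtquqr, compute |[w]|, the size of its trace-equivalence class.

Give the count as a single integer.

#0=r has no predecessor
#1=q has no predecessor
#2=p depends on [1:q]
#3=s has no predecessor
#4=r depends on [0:r]
#5=t depends on [1:q, 3:s, 4:r]
#6=q depends on [2:p, 5:t]
#7=u depends on [5:t]
#8=q depends on [6:q]
#9=r depends on [7:u]
sources: [0:r, 1:q, 3:s]
N(rest) = Σ N(rest − s) over sources s of rest; N(one piece) = 1:
  size 1 → [8]=1  [9]=1
  size 2 → [6,8]=1  [7,9]=1  [8,9]=2
  size 3 → [2,6,8]=1  [6,8,9]=3  [7,8,9]=3
  size 4 → [2,6,8,9]=4  [6,7,8,9]=6
  size 5 → [2,6,7,8,9]=10  [5,6,7,8,9]=6
  size 6 → [2,5,6,7,8,9]=16  [3,5,6,7,8,9]=6  [4,5,6,7,8,9]=6
  size 7 → [0,4,5,6,7,8,9]=6  [1,2,5,6,7,8,9]=16  [2,3,5,6,7,8,9]=22  [2,4,5,6,7,8,9]=22  [3,4,5,6,7,8,9]=12
  size 8 → [0,2,4,5,6,7,8,9]=28  [0,3,4,5,6,7,8,9]=18  [1,2,3,5,6,7,8,9]=38  [1,2,4,5,6,7,8,9]=38  [2,3,4,5,6,7,8,9]=56
  first=0(r) contributes 132
  first=1(q) contributes 102
  first=3(s) contributes 66
|[w]| = 300

300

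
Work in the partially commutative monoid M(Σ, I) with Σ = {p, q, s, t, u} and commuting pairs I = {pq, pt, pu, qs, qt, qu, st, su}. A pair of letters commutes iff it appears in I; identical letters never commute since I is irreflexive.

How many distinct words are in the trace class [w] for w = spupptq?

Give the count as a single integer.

105

drop 0:s onto floor
drop 1:p onto {0:s}
drop 2:u onto floor
drop 3:p onto {1:p}
drop 4:p onto {3:p}
drop 5:t onto {2:u}
drop 6:q onto floor
ground layer = {0:s, 2:u, 6:q}
drop-orders for the pieces not yet dropped (sum over which currently-grounded one goes next):
  1 to go: {4} 1  {5} 1  {6} 1
  2 to go: {2,5} 1  {3,4} 1  {4,5} 2  {4,6} 2  {5,6} 2
  3 to go: {1,3,4} 1  {2,4,5} 3  {2,5,6} 3  {3,4,5} 3  {3,4,6} 3  {4,5,6} 6
  4 to go: {0,1,3,4} 1  {1,3,4,5} 4  {1,3,4,6} 4  {2,3,4,5} 6  {2,4,5,6} 12  {3,4,5,6} 12
  5 to go: {0,1,3,4,5} 5  {0,1,3,4,6} 5  {1,2,3,4,5} 10  {1,3,4,5,6} 20  {2,3,4,5,6} 30
  if 0:s drops first: 60 orders
  if 2:u drops first: 30 orders
  if 6:q drops first: 15 orders
heap linearizations: 105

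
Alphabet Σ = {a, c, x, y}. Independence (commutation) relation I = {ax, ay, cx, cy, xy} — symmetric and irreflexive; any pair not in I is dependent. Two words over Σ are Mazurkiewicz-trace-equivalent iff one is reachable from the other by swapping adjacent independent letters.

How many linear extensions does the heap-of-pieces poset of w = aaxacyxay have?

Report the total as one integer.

drop 0:a onto floor
drop 1:a onto {0:a}
drop 2:x onto floor
drop 3:a onto {1:a}
drop 4:c onto {3:a}
drop 5:y onto floor
drop 6:x onto {2:x}
drop 7:a onto {4:c}
drop 8:y onto {5:y}
ground layer = {0:a, 2:x, 5:y}
drop-orders for the pieces not yet dropped (sum over which currently-grounded one goes next):
  1 to go: {6} 1  {7} 1  {8} 1
  2 to go: {2,6} 1  {4,7} 1  {5,8} 1  {6,7} 2  {6,8} 2  {7,8} 2
  3 to go: {2,6,7} 3  {2,6,8} 3  {3,4,7} 1  {4,6,7} 3  {4,7,8} 3  {5,6,8} 3  {5,7,8} 3  {6,7,8} 6
  4 to go: {1,3,4,7} 1  {2,4,6,7} 6  {2,5,6,8} 6  {2,6,7,8} 12  {3,4,6,7} 4  {3,4,7,8} 4  {4,5,7,8} 6  {4,6,7,8} 12  {5,6,7,8} 12
  5 to go: {0,1,3,4,7} 1  {1,3,4,6,7} 5  {1,3,4,7,8} 5  {2,3,4,6,7} 10  {2,4,6,7,8} 30  {2,5,6,7,8} 30  {3,4,5,7,8} 10  {3,4,6,7,8} 20  {4,5,6,7,8} 30
  6 to go: {0,1,3,4,6,7} 6  {0,1,3,4,7,8} 6  {1,2,3,4,6,7} 15  {1,3,4,5,7,8} 15  {1,3,4,6,7,8} 30  {2,3,4,6,7,8} 60  {2,4,5,6,7,8} 90  {3,4,5,6,7,8} 60
  7 to go: {0,1,2,3,4,6,7} 21  {0,1,3,4,5,7,8} 21  {0,1,3,4,6,7,8} 42  {1,2,3,4,6,7,8} 105  {1,3,4,5,6,7,8} 105  {2,3,4,5,6,7,8} 210
  if 0:a drops first: 420 orders
  if 2:x drops first: 168 orders
  if 5:y drops first: 168 orders
heap linearizations: 756

756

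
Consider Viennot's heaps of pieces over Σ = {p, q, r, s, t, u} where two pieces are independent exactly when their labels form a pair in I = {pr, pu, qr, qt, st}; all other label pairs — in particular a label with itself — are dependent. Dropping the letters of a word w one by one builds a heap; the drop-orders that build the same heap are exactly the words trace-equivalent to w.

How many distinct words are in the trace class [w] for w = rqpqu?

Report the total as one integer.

4

drop 0:r onto floor
drop 1:q onto floor
drop 2:p onto {1:q}
drop 3:q onto {2:p}
drop 4:u onto {0:r, 3:q}
ground layer = {0:r, 1:q}
drop-orders for the pieces not yet dropped (sum over which currently-grounded one goes next):
  1 to go: {4} 1
  2 to go: {0,4} 1  {3,4} 1
  3 to go: {0,3,4} 2  {2,3,4} 1
  if 0:r drops first: 1 orders
  if 1:q drops first: 3 orders
heap linearizations: 4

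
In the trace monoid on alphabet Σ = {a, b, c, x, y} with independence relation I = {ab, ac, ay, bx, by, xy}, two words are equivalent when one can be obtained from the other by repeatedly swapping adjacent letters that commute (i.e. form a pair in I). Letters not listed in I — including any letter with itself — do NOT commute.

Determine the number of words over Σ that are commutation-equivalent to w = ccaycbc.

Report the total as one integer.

7

#0=c has no predecessor
#1=c depends on [0:c]
#2=a has no predecessor
#3=y depends on [1:c]
#4=c depends on [3:y]
#5=b depends on [4:c]
#6=c depends on [5:b]
sources: [0:c, 2:a]
N(rest) = Σ N(rest − s) over sources s of rest; N(one piece) = 1:
  size 1 → [2]=1  [6]=1
  size 2 → [2,6]=2  [5,6]=1
  size 3 → [2,5,6]=3  [4,5,6]=1
  size 4 → [2,4,5,6]=4  [3,4,5,6]=1
  size 5 → [1,3,4,5,6]=1  [2,3,4,5,6]=5
  first=0(c) contributes 6
  first=2(a) contributes 1
|[w]| = 7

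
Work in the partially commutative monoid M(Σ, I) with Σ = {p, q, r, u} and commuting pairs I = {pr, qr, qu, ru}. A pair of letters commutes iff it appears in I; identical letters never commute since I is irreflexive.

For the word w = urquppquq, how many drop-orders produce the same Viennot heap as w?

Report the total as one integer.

81

piece 0:u — minimal
piece 1:r — minimal
piece 2:q — minimal
piece 3:u rests on {0:u}
piece 4:p rests on {2:q, 3:u}
piece 5:p rests on {4:p}
piece 6:q rests on {5:p}
piece 7:u rests on {5:p}
piece 8:q rests on {6:q}
minimal pieces: {0:u, 1:r, 2:q}
ways to finish when only these pieces remain (= sum over removing one remaining piece with nothing left below it):
  1 left: {1}→1  {7}→1  {8}→1
  2 left: {1,7}→2  {1,8}→2  {6,8}→1  {7,8}→2
  3 left: {1,6,8}→3  {1,7,8}→6  {6,7,8}→3
  4 left: {1,6,7,8}→12  {5,6,7,8}→3
  5 left: {1,5,6,7,8}→15  {4,5,6,7,8}→3
  6 left: {1,4,5,6,7,8}→18  {2,4,5,6,7,8}→3  {3,4,5,6,7,8}→3
  7 left: {0,3,4,5,6,7,8}→3  {1,2,4,5,6,7,8}→21  {1,3,4,5,6,7,8}→21  {2,3,4,5,6,7,8}→6
  placing 0:u first → 48 extensions
  placing 1:r first → 9 extensions
  placing 2:q first → 24 extensions
total linear extensions = 81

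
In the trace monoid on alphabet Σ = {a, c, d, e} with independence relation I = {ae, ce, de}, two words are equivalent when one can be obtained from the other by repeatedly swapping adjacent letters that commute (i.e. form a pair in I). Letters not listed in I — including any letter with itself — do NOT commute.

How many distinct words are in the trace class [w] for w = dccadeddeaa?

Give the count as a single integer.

55

drop 0:d onto floor
drop 1:c onto {0:d}
drop 2:c onto {1:c}
drop 3:a onto {2:c}
drop 4:d onto {3:a}
drop 5:e onto floor
drop 6:d onto {4:d}
drop 7:d onto {6:d}
drop 8:e onto {5:e}
drop 9:a onto {7:d}
drop 10:a onto {9:a}
ground layer = {0:d, 5:e}
drop-orders for the pieces not yet dropped (sum over which currently-grounded one goes next):
  1 to go: {8} 1  {10} 1
  2 to go: {5,8} 1  {8,10} 2  {9,10} 1
  3 to go: {5,8,10} 3  {7,9,10} 1  {8,9,10} 3
  4 to go: {5,8,9,10} 6  {6,7,9,10} 1  {7,8,9,10} 4
  5 to go: {4,6,7,9,10} 1  {5,7,8,9,10} 10  {6,7,8,9,10} 5
  6 to go: {3,4,6,7,9,10} 1  {4,6,7,8,9,10} 6  {5,6,7,8,9,10} 15
  7 to go: {2,3,4,6,7,9,10} 1  {3,4,6,7,8,9,10} 7  {4,5,6,7,8,9,10} 21
  8 to go: {1,2,3,4,6,7,9,10} 1  {2,3,4,6,7,8,9,10} 8  {3,4,5,6,7,8,9,10} 28
  9 to go: {0,1,2,3,4,6,7,9,10} 1  {1,2,3,4,6,7,8,9,10} 9  {2,3,4,5,6,7,8,9,10} 36
  if 0:d drops first: 45 orders
  if 5:e drops first: 10 orders
heap linearizations: 55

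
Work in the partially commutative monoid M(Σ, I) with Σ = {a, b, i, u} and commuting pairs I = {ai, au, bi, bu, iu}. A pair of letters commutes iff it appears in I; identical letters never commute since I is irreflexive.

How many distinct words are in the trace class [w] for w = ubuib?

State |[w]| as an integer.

piece 0:u — minimal
piece 1:b — minimal
piece 2:u rests on {0:u}
piece 3:i — minimal
piece 4:b rests on {1:b}
minimal pieces: {0:u, 1:b, 3:i}
ways to finish when only these pieces remain (= sum over removing one remaining piece with nothing left below it):
  1 left: {2}→1  {3}→1  {4}→1
  2 left: {0,2}→1  {1,4}→1  {2,3}→2  {2,4}→2  {3,4}→2
  3 left: {0,2,3}→3  {0,2,4}→3  {1,2,4}→3  {1,3,4}→3  {2,3,4}→6
  placing 0:u first → 12 extensions
  placing 1:b first → 12 extensions
  placing 3:i first → 6 extensions
total linear extensions = 30

30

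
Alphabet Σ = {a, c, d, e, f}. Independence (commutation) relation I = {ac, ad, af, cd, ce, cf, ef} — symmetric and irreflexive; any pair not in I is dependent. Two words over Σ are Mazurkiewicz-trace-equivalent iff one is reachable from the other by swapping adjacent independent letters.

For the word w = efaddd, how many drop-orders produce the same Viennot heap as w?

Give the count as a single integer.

piece 0:e — minimal
piece 1:f — minimal
piece 2:a rests on {0:e}
piece 3:d rests on {0:e, 1:f}
piece 4:d rests on {3:d}
piece 5:d rests on {4:d}
minimal pieces: {0:e, 1:f}
ways to finish when only these pieces remain (= sum over removing one remaining piece with nothing left below it):
  1 left: {2}→1  {5}→1
  2 left: {2,5}→2  {4,5}→1
  3 left: {2,4,5}→3  {3,4,5}→1
  4 left: {1,3,4,5}→1  {2,3,4,5}→4
  placing 0:e first → 5 extensions
  placing 1:f first → 4 extensions
total linear extensions = 9

9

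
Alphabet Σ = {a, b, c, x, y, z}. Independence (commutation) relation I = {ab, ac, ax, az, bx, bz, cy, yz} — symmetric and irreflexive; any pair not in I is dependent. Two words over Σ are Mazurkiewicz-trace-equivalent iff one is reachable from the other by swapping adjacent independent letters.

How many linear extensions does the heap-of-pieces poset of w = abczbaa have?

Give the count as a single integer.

70

0(a) covers ∅
1(b) covers ∅
2(c) covers 1:b
3(z) covers 2:c
4(b) covers 2:c
5(a) covers 0:a
6(a) covers 5:a
floor of heap: 0:a, 1:b
completions by unplaced set U, small U first (add the entries for U minus each lowest piece of U):
  |U|=1: {3}:1  {4}:1  {6}:1
  |U|=2: {3,4}:2  {3,6}:2  {4,6}:2  {5,6}:1
  |U|=3: {0,5,6}:1  {2,3,4}:2  {3,4,6}:6  {3,5,6}:3  {4,5,6}:3
  |U|=4: {0,3,5,6}:4  {0,4,5,6}:4  {1,2,3,4}:2  {2,3,4,6}:8  {3,4,5,6}:12
  |U|=5: {0,3,4,5,6}:20  {1,2,3,4,6}:10  {2,3,4,5,6}:20
  start at 0(a): 30
  start at 1(b): 40
sum over floor = 70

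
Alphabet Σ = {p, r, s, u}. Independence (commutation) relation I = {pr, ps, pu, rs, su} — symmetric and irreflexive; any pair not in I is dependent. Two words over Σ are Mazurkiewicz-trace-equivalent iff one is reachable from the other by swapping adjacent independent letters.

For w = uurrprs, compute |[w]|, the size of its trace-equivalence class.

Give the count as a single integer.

drop 0:u onto floor
drop 1:u onto {0:u}
drop 2:r onto {1:u}
drop 3:r onto {2:r}
drop 4:p onto floor
drop 5:r onto {3:r}
drop 6:s onto floor
ground layer = {0:u, 4:p, 6:s}
drop-orders for the pieces not yet dropped (sum over which currently-grounded one goes next):
  1 to go: {4} 1  {5} 1  {6} 1
  2 to go: {3,5} 1  {4,5} 2  {4,6} 2  {5,6} 2
  3 to go: {2,3,5} 1  {3,4,5} 3  {3,5,6} 3  {4,5,6} 6
  4 to go: {1,2,3,5} 1  {2,3,4,5} 4  {2,3,5,6} 4  {3,4,5,6} 12
  5 to go: {0,1,2,3,5} 1  {1,2,3,4,5} 5  {1,2,3,5,6} 5  {2,3,4,5,6} 20
  if 0:u drops first: 30 orders
  if 4:p drops first: 6 orders
  if 6:s drops first: 6 orders
heap linearizations: 42

42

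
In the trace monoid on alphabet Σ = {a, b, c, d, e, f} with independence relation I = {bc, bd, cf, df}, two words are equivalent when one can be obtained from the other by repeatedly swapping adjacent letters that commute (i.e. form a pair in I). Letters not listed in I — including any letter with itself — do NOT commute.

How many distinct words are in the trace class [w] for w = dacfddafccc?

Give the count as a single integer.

16

#0=d has no predecessor
#1=a depends on [0:d]
#2=c depends on [1:a]
#3=f depends on [1:a]
#4=d depends on [2:c]
#5=d depends on [4:d]
#6=a depends on [3:f, 5:d]
#7=f depends on [6:a]
#8=c depends on [6:a]
#9=c depends on [8:c]
#10=c depends on [9:c]
sources: [0:d]
N(rest) = Σ N(rest − s) over sources s of rest; N(one piece) = 1:
  size 1 → [7]=1  [10]=1
  size 2 → [7,10]=2  [9,10]=1
  size 3 → [7,9,10]=3  [8,9,10]=1
  size 4 → [7,8,9,10]=4
  size 5 → [6,7,8,9,10]=4
  size 6 → [3,6,7,8,9,10]=4  [5,6,7,8,9,10]=4
  size 7 → [3,5,6,7,8,9,10]=8  [4,5,6,7,8,9,10]=4
  size 8 → [2,4,5,6,7,8,9,10]=4  [3,4,5,6,7,8,9,10]=12
  size 9 → [2,3,4,5,6,7,8,9,10]=16
  first=0(d) contributes 16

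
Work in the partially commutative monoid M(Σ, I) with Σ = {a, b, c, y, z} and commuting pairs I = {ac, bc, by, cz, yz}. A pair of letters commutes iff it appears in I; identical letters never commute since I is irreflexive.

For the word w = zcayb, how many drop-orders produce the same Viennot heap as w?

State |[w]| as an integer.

7

piece 0:z — minimal
piece 1:c — minimal
piece 2:a rests on {0:z}
piece 3:y rests on {1:c, 2:a}
piece 4:b rests on {2:a}
minimal pieces: {0:z, 1:c}
ways to finish when only these pieces remain (= sum over removing one remaining piece with nothing left below it):
  1 left: {3}→1  {4}→1
  2 left: {1,3}→1  {3,4}→2
  3 left: {1,3,4}→3  {2,3,4}→2
  placing 0:z first → 5 extensions
  placing 1:c first → 2 extensions
total linear extensions = 7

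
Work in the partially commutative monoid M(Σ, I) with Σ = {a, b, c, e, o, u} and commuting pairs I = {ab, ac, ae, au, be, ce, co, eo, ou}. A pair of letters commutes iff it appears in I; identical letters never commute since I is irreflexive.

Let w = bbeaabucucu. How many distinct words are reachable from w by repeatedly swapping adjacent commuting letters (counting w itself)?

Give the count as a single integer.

220

0(b) covers ∅
1(b) covers 0:b
2(e) covers ∅
3(a) covers ∅
4(a) covers 3:a
5(b) covers 1:b
6(u) covers 2:e, 5:b
7(c) covers 6:u
8(u) covers 7:c
9(c) covers 8:u
10(u) covers 9:c
floor of heap: 0:b, 2:e, 3:a
completions by unplaced set U, small U first (add the entries for U minus each lowest piece of U):
  |U|=1: {4}:1  {10}:1
  |U|=2: {3,4}:1  {4,10}:2  {9,10}:1
  |U|=3: {3,4,10}:3  {4,9,10}:3  {8,9,10}:1
  |U|=4: {3,4,9,10}:6  {4,8,9,10}:4  {7,8,9,10}:1
  |U|=5: {3,4,8,9,10}:10  {4,7,8,9,10}:5  {6,7,8,9,10}:1
  |U|=6: {2,6,7,8,9,10}:1  {3,4,7,8,9,10}:15  {4,6,7,8,9,10}:6  {5,6,7,8,9,10}:1
  |U|=7: {1,5,6,7,8,9,10}:1  {2,4,6,7,8,9,10}:7  {2,5,6,7,8,9,10}:2  {3,4,6,7,8,9,10}:21  {4,5,6,7,8,9,10}:7
  |U|=8: {0,1,5,6,7,8,9,10}:1  {1,2,5,6,7,8,9,10}:3  {1,4,5,6,7,8,9,10}:8  {2,3,4,6,7,8,9,10}:28  {2,4,5,6,7,8,9,10}:16  {3,4,5,6,7,8,9,10}:28
  |U|=9: {0,1,2,5,6,7,8,9,10}:4  {0,1,4,5,6,7,8,9,10}:9  {1,2,4,5,6,7,8,9,10}:27  {1,3,4,5,6,7,8,9,10}:36  {2,3,4,5,6,7,8,9,10}:72
  start at 0(b): 135
  start at 2(e): 45
  start at 3(a): 40
sum over floor = 220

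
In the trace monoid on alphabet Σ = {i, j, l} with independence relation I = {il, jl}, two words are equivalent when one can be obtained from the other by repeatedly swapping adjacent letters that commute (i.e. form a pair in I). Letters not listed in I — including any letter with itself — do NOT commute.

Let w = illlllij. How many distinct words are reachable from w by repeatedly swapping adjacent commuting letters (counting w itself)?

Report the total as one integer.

drop 0:i onto floor
drop 1:l onto floor
drop 2:l onto {1:l}
drop 3:l onto {2:l}
drop 4:l onto {3:l}
drop 5:l onto {4:l}
drop 6:i onto {0:i}
drop 7:j onto {6:i}
ground layer = {0:i, 1:l}
drop-orders for the pieces not yet dropped (sum over which currently-grounded one goes next):
  1 to go: {5} 1  {7} 1
  2 to go: {4,5} 1  {5,7} 2  {6,7} 1
  3 to go: {0,6,7} 1  {3,4,5} 1  {4,5,7} 3  {5,6,7} 3
  4 to go: {0,5,6,7} 4  {2,3,4,5} 1  {3,4,5,7} 4  {4,5,6,7} 6
  5 to go: {0,4,5,6,7} 10  {1,2,3,4,5} 1  {2,3,4,5,7} 5  {3,4,5,6,7} 10
  6 to go: {0,3,4,5,6,7} 20  {1,2,3,4,5,7} 6  {2,3,4,5,6,7} 15
  if 0:i drops first: 21 orders
  if 1:l drops first: 35 orders
heap linearizations: 56

56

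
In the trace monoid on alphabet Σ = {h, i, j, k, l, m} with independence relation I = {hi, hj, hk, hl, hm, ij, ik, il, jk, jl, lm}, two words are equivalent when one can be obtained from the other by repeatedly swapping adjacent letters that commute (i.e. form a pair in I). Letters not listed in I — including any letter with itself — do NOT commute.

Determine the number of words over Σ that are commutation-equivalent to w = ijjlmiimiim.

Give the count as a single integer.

0(i) covers ∅
1(j) covers ∅
2(j) covers 1:j
3(l) covers ∅
4(m) covers 0:i, 2:j
5(i) covers 4:m
6(i) covers 5:i
7(m) covers 6:i
8(i) covers 7:m
9(i) covers 8:i
10(m) covers 9:i
floor of heap: 0:i, 1:j, 3:l
completions by unplaced set U, small U first (add the entries for U minus each lowest piece of U):
  |U|=1: {3}:1  {10}:1
  |U|=2: {3,10}:2  {9,10}:1
  |U|=3: {3,9,10}:3  {8,9,10}:1
  |U|=4: {3,8,9,10}:4  {7,8,9,10}:1
  |U|=5: {3,7,8,9,10}:5  {6,7,8,9,10}:1
  |U|=6: {3,6,7,8,9,10}:6  {5,6,7,8,9,10}:1
  |U|=7: {3,5,6,7,8,9,10}:7  {4,5,6,7,8,9,10}:1
  |U|=8: {0,4,5,6,7,8,9,10}:1  {2,4,5,6,7,8,9,10}:1  {3,4,5,6,7,8,9,10}:8
  |U|=9: {0,2,4,5,6,7,8,9,10}:2  {0,3,4,5,6,7,8,9,10}:9  {1,2,4,5,6,7,8,9,10}:1  {2,3,4,5,6,7,8,9,10}:9
  start at 0(i): 10
  start at 1(j): 20
  start at 3(l): 3
sum over floor = 33

33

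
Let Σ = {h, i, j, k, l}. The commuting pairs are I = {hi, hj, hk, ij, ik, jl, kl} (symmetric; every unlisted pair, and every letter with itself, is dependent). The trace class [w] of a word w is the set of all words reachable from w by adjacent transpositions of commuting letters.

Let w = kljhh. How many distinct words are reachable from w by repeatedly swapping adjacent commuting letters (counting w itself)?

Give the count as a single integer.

10

piece 0:k — minimal
piece 1:l — minimal
piece 2:j rests on {0:k}
piece 3:h rests on {1:l}
piece 4:h rests on {3:h}
minimal pieces: {0:k, 1:l}
ways to finish when only these pieces remain (= sum over removing one remaining piece with nothing left below it):
  1 left: {2}→1  {4}→1
  2 left: {0,2}→1  {2,4}→2  {3,4}→1
  3 left: {0,2,4}→3  {1,3,4}→1  {2,3,4}→3
  placing 0:k first → 4 extensions
  placing 1:l first → 6 extensions
total linear extensions = 10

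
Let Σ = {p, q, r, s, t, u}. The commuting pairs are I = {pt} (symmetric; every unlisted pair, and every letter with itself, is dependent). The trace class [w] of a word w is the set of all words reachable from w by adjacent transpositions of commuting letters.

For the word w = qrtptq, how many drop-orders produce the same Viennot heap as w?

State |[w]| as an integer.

3

#0=q has no predecessor
#1=r depends on [0:q]
#2=t depends on [1:r]
#3=p depends on [1:r]
#4=t depends on [2:t]
#5=q depends on [3:p, 4:t]
sources: [0:q]
N(rest) = Σ N(rest − s) over sources s of rest; N(one piece) = 1:
  size 1 → [5]=1
  size 2 → [3,5]=1  [4,5]=1
  size 3 → [2,4,5]=1  [3,4,5]=2
  size 4 → [2,3,4,5]=3
  first=0(q) contributes 3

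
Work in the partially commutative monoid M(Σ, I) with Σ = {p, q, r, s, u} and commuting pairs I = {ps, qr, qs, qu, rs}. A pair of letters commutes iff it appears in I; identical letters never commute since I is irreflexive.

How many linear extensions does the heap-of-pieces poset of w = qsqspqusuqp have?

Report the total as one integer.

drop 0:q onto floor
drop 1:s onto floor
drop 2:q onto {0:q}
drop 3:s onto {1:s}
drop 4:p onto {2:q}
drop 5:q onto {4:p}
drop 6:u onto {3:s, 4:p}
drop 7:s onto {6:u}
drop 8:u onto {7:s}
drop 9:q onto {5:q}
drop 10:p onto {8:u, 9:q}
ground layer = {0:q, 1:s}
drop-orders for the pieces not yet dropped (sum over which currently-grounded one goes next):
  1 to go: {10} 1
  2 to go: {8,10} 1  {9,10} 1
  3 to go: {5,9,10} 1  {7,8,10} 1  {8,9,10} 2
  4 to go: {5,8,9,10} 3  {6,7,8,10} 1  {7,8,9,10} 3
  5 to go: {3,6,7,8,10} 1  {5,7,8,9,10} 6  {6,7,8,9,10} 4
  6 to go: {1,3,6,7,8,10} 1  {3,6,7,8,9,10} 5  {5,6,7,8,9,10} 10
  7 to go: {1,3,6,7,8,9,10} 6  {3,5,6,7,8,9,10} 15  {4,5,6,7,8,9,10} 10
  8 to go: {1,3,5,6,7,8,9,10} 21  {2,4,5,6,7,8,9,10} 10  {3,4,5,6,7,8,9,10} 25
  9 to go: {0,2,4,5,6,7,8,9,10} 10  {1,3,4,5,6,7,8,9,10} 46  {2,3,4,5,6,7,8,9,10} 35
  if 0:q drops first: 81 orders
  if 1:s drops first: 45 orders
heap linearizations: 126

126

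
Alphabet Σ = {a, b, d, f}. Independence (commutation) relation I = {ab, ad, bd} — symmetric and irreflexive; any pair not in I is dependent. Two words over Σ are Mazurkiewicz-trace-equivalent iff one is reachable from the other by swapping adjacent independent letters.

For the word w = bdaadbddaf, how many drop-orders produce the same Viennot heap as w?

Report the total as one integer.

1260

piece 0:b — minimal
piece 1:d — minimal
piece 2:a — minimal
piece 3:a rests on {2:a}
piece 4:d rests on {1:d}
piece 5:b rests on {0:b}
piece 6:d rests on {4:d}
piece 7:d rests on {6:d}
piece 8:a rests on {3:a}
piece 9:f rests on {5:b, 7:d, 8:a}
minimal pieces: {0:b, 1:d, 2:a}
ways to finish when only these pieces remain (= sum over removing one remaining piece with nothing left below it):
  1 left: {9}→1
  2 left: {5,9}→1  {7,9}→1  {8,9}→1
  3 left: {0,5,9}→1  {3,8,9}→1  {5,7,9}→2  {5,8,9}→2  {6,7,9}→1  {7,8,9}→2
  4 left: {0,5,7,9}→3  {0,5,8,9}→3  {2,3,8,9}→1  {3,5,8,9}→3  {3,7,8,9}→3  {4,6,7,9}→1  {5,6,7,9}→3  {5,7,8,9}→6  {6,7,8,9}→3
  5 left: {0,3,5,8,9}→6  {0,5,6,7,9}→6  {0,5,7,8,9}→12  {1,4,6,7,9}→1  {2,3,5,8,9}→4  {2,3,7,8,9}→4  {3,5,7,8,9}→12  {3,6,7,8,9}→6  {4,5,6,7,9}→4  {4,6,7,8,9}→4  {5,6,7,8,9}→12
  6 left: {0,2,3,5,8,9}→10  {0,3,5,7,8,9}→30  {0,4,5,6,7,9}→10  {0,5,6,7,8,9}→30  {1,4,5,6,7,9}→5  {1,4,6,7,8,9}→5  {2,3,5,7,8,9}→20  {2,3,6,7,8,9}→10  {3,4,6,7,8,9}→10  {3,5,6,7,8,9}→30  {4,5,6,7,8,9}→20
  7 left: {0,1,4,5,6,7,9}→15  {0,2,3,5,7,8,9}→60  {0,3,5,6,7,8,9}→90  {0,4,5,6,7,8,9}→60  {1,3,4,6,7,8,9}→15  {1,4,5,6,7,8,9}→30  {2,3,4,6,7,8,9}→20  {2,3,5,6,7,8,9}→60  {3,4,5,6,7,8,9}→60
  8 left: {0,1,4,5,6,7,8,9}→105  {0,2,3,5,6,7,8,9}→210  {0,3,4,5,6,7,8,9}→210  {1,2,3,4,6,7,8,9}→35  {1,3,4,5,6,7,8,9}→105  {2,3,4,5,6,7,8,9}→140
  placing 0:b first → 280 extensions
  placing 1:d first → 560 extensions
  placing 2:a first → 420 extensions
total linear extensions = 1260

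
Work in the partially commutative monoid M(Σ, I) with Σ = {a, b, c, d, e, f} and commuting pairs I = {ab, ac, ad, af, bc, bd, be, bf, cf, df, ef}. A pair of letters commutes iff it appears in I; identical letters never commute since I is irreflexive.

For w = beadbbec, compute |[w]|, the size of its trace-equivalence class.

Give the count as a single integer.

#0=b has no predecessor
#1=e has no predecessor
#2=a depends on [1:e]
#3=d depends on [1:e]
#4=b depends on [0:b]
#5=b depends on [4:b]
#6=e depends on [2:a, 3:d]
#7=c depends on [6:e]
sources: [0:b, 1:e]
N(rest) = Σ N(rest − s) over sources s of rest; N(one piece) = 1:
  size 1 → [5]=1  [7]=1
  size 2 → [4,5]=1  [5,7]=2  [6,7]=1
  size 3 → [0,4,5]=1  [2,6,7]=1  [3,6,7]=1  [4,5,7]=3  [5,6,7]=3
  size 4 → [0,4,5,7]=4  [2,3,6,7]=2  [2,5,6,7]=4  [3,5,6,7]=4  [4,5,6,7]=6
  size 5 → [0,4,5,6,7]=10  [1,2,3,6,7]=2  [2,3,5,6,7]=10  [2,4,5,6,7]=10  [3,4,5,6,7]=10
  size 6 → [0,2,4,5,6,7]=20  [0,3,4,5,6,7]=20  [1,2,3,5,6,7]=12  [2,3,4,5,6,7]=30
  first=0(b) contributes 42
  first=1(e) contributes 70
|[w]| = 112

112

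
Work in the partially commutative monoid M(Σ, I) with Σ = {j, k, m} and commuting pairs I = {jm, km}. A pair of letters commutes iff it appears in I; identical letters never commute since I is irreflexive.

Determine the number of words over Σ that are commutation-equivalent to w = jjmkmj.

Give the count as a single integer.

piece 0:j — minimal
piece 1:j rests on {0:j}
piece 2:m — minimal
piece 3:k rests on {1:j}
piece 4:m rests on {2:m}
piece 5:j rests on {3:k}
minimal pieces: {0:j, 2:m}
ways to finish when only these pieces remain (= sum over removing one remaining piece with nothing left below it):
  1 left: {4}→1  {5}→1
  2 left: {2,4}→1  {3,5}→1  {4,5}→2
  3 left: {1,3,5}→1  {2,4,5}→3  {3,4,5}→3
  4 left: {0,1,3,5}→1  {1,3,4,5}→4  {2,3,4,5}→6
  placing 0:j first → 10 extensions
  placing 2:m first → 5 extensions
total linear extensions = 15

15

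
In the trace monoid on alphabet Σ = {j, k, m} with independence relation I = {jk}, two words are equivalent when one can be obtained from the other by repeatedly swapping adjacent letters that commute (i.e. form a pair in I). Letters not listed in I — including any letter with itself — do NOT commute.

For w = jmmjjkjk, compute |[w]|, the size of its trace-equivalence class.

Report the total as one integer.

drop 0:j onto floor
drop 1:m onto {0:j}
drop 2:m onto {1:m}
drop 3:j onto {2:m}
drop 4:j onto {3:j}
drop 5:k onto {2:m}
drop 6:j onto {4:j}
drop 7:k onto {5:k}
ground layer = {0:j}
drop-orders for the pieces not yet dropped (sum over which currently-grounded one goes next):
  1 to go: {6} 1  {7} 1
  2 to go: {4,6} 1  {5,7} 1  {6,7} 2
  3 to go: {3,4,6} 1  {4,6,7} 3  {5,6,7} 3
  4 to go: {3,4,6,7} 4  {4,5,6,7} 6
  5 to go: {3,4,5,6,7} 10
  6 to go: {2,3,4,5,6,7} 10
  if 0:j drops first: 10 orders

10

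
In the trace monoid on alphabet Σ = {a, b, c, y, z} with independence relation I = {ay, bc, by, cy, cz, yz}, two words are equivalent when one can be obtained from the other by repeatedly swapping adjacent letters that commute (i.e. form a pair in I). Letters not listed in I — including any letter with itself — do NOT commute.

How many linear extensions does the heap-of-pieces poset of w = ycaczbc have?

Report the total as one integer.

42

0(y) covers ∅
1(c) covers ∅
2(a) covers 1:c
3(c) covers 2:a
4(z) covers 2:a
5(b) covers 4:z
6(c) covers 3:c
floor of heap: 0:y, 1:c
completions by unplaced set U, small U first (add the entries for U minus each lowest piece of U):
  |U|=1: {0}:1  {5}:1  {6}:1
  |U|=2: {0,5}:2  {0,6}:2  {3,6}:1  {4,5}:1  {5,6}:2
  |U|=3: {0,3,6}:3  {0,4,5}:3  {0,5,6}:6  {3,5,6}:3  {4,5,6}:3
  |U|=4: {0,3,5,6}:12  {0,4,5,6}:12  {3,4,5,6}:6
  |U|=5: {0,3,4,5,6}:30  {2,3,4,5,6}:6
  start at 0(y): 6
  start at 1(c): 36
sum over floor = 42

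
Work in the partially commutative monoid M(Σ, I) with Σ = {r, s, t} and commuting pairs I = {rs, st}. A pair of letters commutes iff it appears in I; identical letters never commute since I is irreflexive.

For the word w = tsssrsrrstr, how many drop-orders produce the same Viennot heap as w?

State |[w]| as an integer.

462

0(t) covers ∅
1(s) covers ∅
2(s) covers 1:s
3(s) covers 2:s
4(r) covers 0:t
5(s) covers 3:s
6(r) covers 4:r
7(r) covers 6:r
8(s) covers 5:s
9(t) covers 7:r
10(r) covers 9:t
floor of heap: 0:t, 1:s
completions by unplaced set U, small U first (add the entries for U minus each lowest piece of U):
  |U|=1: {8}:1  {10}:1
  |U|=2: {5,8}:1  {8,10}:2  {9,10}:1
  |U|=3: {3,5,8}:1  {5,8,10}:3  {7,9,10}:1  {8,9,10}:3
  |U|=4: {2,3,5,8}:1  {3,5,8,10}:4  {5,8,9,10}:6  {6,7,9,10}:1  {7,8,9,10}:4
  |U|=5: {1,2,3,5,8}:1  {2,3,5,8,10}:5  {3,5,8,9,10}:10  {4,6,7,9,10}:1  {5,7,8,9,10}:10  {6,7,8,9,10}:5
  |U|=6: {0,4,6,7,9,10}:1  {1,2,3,5,8,10}:6  {2,3,5,8,9,10}:15  {3,5,7,8,9,10}:20  {4,6,7,8,9,10}:6  {5,6,7,8,9,10}:15
  |U|=7: {0,4,6,7,8,9,10}:7  {1,2,3,5,8,9,10}:21  {2,3,5,7,8,9,10}:35  {3,5,6,7,8,9,10}:35  {4,5,6,7,8,9,10}:21
  |U|=8: {0,4,5,6,7,8,9,10}:28  {1,2,3,5,7,8,9,10}:56  {2,3,5,6,7,8,9,10}:70  {3,4,5,6,7,8,9,10}:56
  |U|=9: {0,3,4,5,6,7,8,9,10}:84  {1,2,3,5,6,7,8,9,10}:126  {2,3,4,5,6,7,8,9,10}:126
  start at 0(t): 252
  start at 1(s): 210
sum over floor = 462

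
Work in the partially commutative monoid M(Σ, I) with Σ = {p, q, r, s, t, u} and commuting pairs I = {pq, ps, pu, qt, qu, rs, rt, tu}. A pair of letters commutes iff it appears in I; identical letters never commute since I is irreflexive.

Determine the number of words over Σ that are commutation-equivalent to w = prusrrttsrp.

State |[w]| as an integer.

drop 0:p onto floor
drop 1:r onto {0:p}
drop 2:u onto {1:r}
drop 3:s onto {2:u}
drop 4:r onto {2:u}
drop 5:r onto {4:r}
drop 6:t onto {3:s}
drop 7:t onto {6:t}
drop 8:s onto {7:t}
drop 9:r onto {5:r}
drop 10:p onto {7:t, 9:r}
ground layer = {0:p}
drop-orders for the pieces not yet dropped (sum over which currently-grounded one goes next):
  1 to go: {8} 1  {10} 1
  2 to go: {8,10} 2  {9,10} 1
  3 to go: {5,9,10} 1  {7,8,10} 2  {8,9,10} 3
  4 to go: {4,5,9,10} 1  {5,8,9,10} 4  {6,7,8,10} 2  {7,8,9,10} 5
  5 to go: {3,6,7,8,10} 2  {4,5,8,9,10} 5  {5,7,8,9,10} 9  {6,7,8,9,10} 7
  6 to go: {3,6,7,8,9,10} 9  {4,5,7,8,9,10} 14  {5,6,7,8,9,10} 16
  7 to go: {3,5,6,7,8,9,10} 25  {4,5,6,7,8,9,10} 30
  8 to go: {3,4,5,6,7,8,9,10} 55
  9 to go: {2,3,4,5,6,7,8,9,10} 55
  if 0:p drops first: 55 orders

55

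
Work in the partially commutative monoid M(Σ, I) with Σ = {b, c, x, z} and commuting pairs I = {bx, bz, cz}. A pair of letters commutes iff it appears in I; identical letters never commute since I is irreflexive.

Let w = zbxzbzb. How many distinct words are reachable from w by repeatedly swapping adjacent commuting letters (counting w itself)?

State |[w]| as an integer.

35

0(z) covers ∅
1(b) covers ∅
2(x) covers 0:z
3(z) covers 2:x
4(b) covers 1:b
5(z) covers 3:z
6(b) covers 4:b
floor of heap: 0:z, 1:b
completions by unplaced set U, small U first (add the entries for U minus each lowest piece of U):
  |U|=1: {5}:1  {6}:1
  |U|=2: {3,5}:1  {4,6}:1  {5,6}:2
  |U|=3: {1,4,6}:1  {2,3,5}:1  {3,5,6}:3  {4,5,6}:3
  |U|=4: {0,2,3,5}:1  {1,4,5,6}:4  {2,3,5,6}:4  {3,4,5,6}:6
  |U|=5: {0,2,3,5,6}:5  {1,3,4,5,6}:10  {2,3,4,5,6}:10
  start at 0(z): 20
  start at 1(b): 15
sum over floor = 35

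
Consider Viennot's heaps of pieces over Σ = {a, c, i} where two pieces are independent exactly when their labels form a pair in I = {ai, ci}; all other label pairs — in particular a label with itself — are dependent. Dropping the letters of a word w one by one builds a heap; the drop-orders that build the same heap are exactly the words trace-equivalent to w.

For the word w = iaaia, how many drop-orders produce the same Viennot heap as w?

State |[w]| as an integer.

10

piece 0:i — minimal
piece 1:a — minimal
piece 2:a rests on {1:a}
piece 3:i rests on {0:i}
piece 4:a rests on {2:a}
minimal pieces: {0:i, 1:a}
ways to finish when only these pieces remain (= sum over removing one remaining piece with nothing left below it):
  1 left: {3}→1  {4}→1
  2 left: {0,3}→1  {2,4}→1  {3,4}→2
  3 left: {0,3,4}→3  {1,2,4}→1  {2,3,4}→3
  placing 0:i first → 4 extensions
  placing 1:a first → 6 extensions
total linear extensions = 10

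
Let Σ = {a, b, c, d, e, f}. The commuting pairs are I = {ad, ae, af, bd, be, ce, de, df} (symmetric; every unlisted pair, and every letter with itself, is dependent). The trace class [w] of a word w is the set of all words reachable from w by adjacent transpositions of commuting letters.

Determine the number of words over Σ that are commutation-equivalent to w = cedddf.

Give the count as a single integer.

14

drop 0:c onto floor
drop 1:e onto floor
drop 2:d onto {0:c}
drop 3:d onto {2:d}
drop 4:d onto {3:d}
drop 5:f onto {0:c, 1:e}
ground layer = {0:c, 1:e}
drop-orders for the pieces not yet dropped (sum over which currently-grounded one goes next):
  1 to go: {4} 1  {5} 1
  2 to go: {1,5} 1  {3,4} 1  {4,5} 2
  3 to go: {1,4,5} 3  {2,3,4} 1  {3,4,5} 3
  4 to go: {1,3,4,5} 6  {2,3,4,5} 4
  if 0:c drops first: 10 orders
  if 1:e drops first: 4 orders
heap linearizations: 14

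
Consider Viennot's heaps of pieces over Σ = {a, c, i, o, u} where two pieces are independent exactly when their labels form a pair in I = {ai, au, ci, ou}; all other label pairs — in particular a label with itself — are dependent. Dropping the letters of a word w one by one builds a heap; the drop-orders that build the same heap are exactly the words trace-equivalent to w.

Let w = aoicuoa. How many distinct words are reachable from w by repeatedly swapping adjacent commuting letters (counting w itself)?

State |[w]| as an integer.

0(a) covers ∅
1(o) covers 0:a
2(i) covers 1:o
3(c) covers 1:o
4(u) covers 2:i, 3:c
5(o) covers 2:i, 3:c
6(a) covers 5:o
floor of heap: 0:a
completions by unplaced set U, small U first (add the entries for U minus each lowest piece of U):
  |U|=1: {4}:1  {6}:1
  |U|=2: {4,6}:2  {5,6}:1
  |U|=3: {4,5,6}:3
  |U|=4: {2,4,5,6}:3  {3,4,5,6}:3
  |U|=5: {2,3,4,5,6}:6
  start at 0(a): 6

6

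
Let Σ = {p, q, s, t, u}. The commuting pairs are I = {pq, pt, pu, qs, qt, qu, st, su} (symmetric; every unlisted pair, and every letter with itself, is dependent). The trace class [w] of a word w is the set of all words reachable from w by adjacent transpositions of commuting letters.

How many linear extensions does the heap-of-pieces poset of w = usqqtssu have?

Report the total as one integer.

560

#0=u has no predecessor
#1=s has no predecessor
#2=q has no predecessor
#3=q depends on [2:q]
#4=t depends on [0:u]
#5=s depends on [1:s]
#6=s depends on [5:s]
#7=u depends on [4:t]
sources: [0:u, 1:s, 2:q]
N(rest) = Σ N(rest − s) over sources s of rest; N(one piece) = 1:
  size 1 → [3]=1  [6]=1  [7]=1
  size 2 → [2,3]=1  [3,6]=2  [3,7]=2  [4,7]=1  [5,6]=1  [6,7]=2
  size 3 → [0,4,7]=1  [1,5,6]=1  [2,3,6]=3  [2,3,7]=3  [3,4,7]=3  [3,5,6]=3  [3,6,7]=6  [4,6,7]=3  [5,6,7]=3
  size 4 → [0,3,4,7]=4  [0,4,6,7]=4  [1,3,5,6]=4  [1,5,6,7]=4  [2,3,4,7]=6  [2,3,5,6]=6  [2,3,6,7]=12  [3,4,6,7]=12  [3,5,6,7]=12  [4,5,6,7]=6
  size 5 → [0,2,3,4,7]=10  [0,3,4,6,7]=20  [0,4,5,6,7]=10  [1,2,3,5,6]=10  [1,3,5,6,7]=20  [1,4,5,6,7]=10  [2,3,4,6,7]=30  [2,3,5,6,7]=30  [3,4,5,6,7]=30
  size 6 → [0,1,4,5,6,7]=20  [0,2,3,4,6,7]=60  [0,3,4,5,6,7]=60  [1,2,3,5,6,7]=60  [1,3,4,5,6,7]=60  [2,3,4,5,6,7]=90
  first=0(u) contributes 210
  first=1(s) contributes 210
  first=2(q) contributes 140
|[w]| = 560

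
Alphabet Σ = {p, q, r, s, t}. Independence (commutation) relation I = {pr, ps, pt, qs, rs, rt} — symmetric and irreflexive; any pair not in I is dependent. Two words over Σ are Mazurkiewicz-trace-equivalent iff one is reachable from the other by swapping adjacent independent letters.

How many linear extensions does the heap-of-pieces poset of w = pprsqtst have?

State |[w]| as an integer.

15

#0=p has no predecessor
#1=p depends on [0:p]
#2=r has no predecessor
#3=s has no predecessor
#4=q depends on [1:p, 2:r]
#5=t depends on [3:s, 4:q]
#6=s depends on [5:t]
#7=t depends on [6:s]
sources: [0:p, 2:r, 3:s]
N(rest) = Σ N(rest − s) over sources s of rest; N(one piece) = 1:
  size 1 → [7]=1
  size 2 → [6,7]=1
  size 3 → [5,6,7]=1
  size 4 → [3,5,6,7]=1  [4,5,6,7]=1
  size 5 → [1,4,5,6,7]=1  [2,4,5,6,7]=1  [3,4,5,6,7]=2
  size 6 → [0,1,4,5,6,7]=1  [1,2,4,5,6,7]=2  [1,3,4,5,6,7]=3  [2,3,4,5,6,7]=3
  first=0(p) contributes 8
  first=2(r) contributes 4
  first=3(s) contributes 3
|[w]| = 15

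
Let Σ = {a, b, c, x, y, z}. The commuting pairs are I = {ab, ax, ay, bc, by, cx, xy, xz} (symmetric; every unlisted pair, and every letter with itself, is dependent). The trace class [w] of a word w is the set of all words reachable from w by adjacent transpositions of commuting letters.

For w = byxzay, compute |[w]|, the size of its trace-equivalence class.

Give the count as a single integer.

piece 0:b — minimal
piece 1:y — minimal
piece 2:x rests on {0:b}
piece 3:z rests on {0:b, 1:y}
piece 4:a rests on {3:z}
piece 5:y rests on {3:z}
minimal pieces: {0:b, 1:y}
ways to finish when only these pieces remain (= sum over removing one remaining piece with nothing left below it):
  1 left: {2}→1  {4}→1  {5}→1
  2 left: {2,4}→2  {2,5}→2  {4,5}→2
  3 left: {2,4,5}→6  {3,4,5}→2
  4 left: {1,3,4,5}→2  {2,3,4,5}→8
  placing 0:b first → 10 extensions
  placing 1:y first → 8 extensions
total linear extensions = 18

18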